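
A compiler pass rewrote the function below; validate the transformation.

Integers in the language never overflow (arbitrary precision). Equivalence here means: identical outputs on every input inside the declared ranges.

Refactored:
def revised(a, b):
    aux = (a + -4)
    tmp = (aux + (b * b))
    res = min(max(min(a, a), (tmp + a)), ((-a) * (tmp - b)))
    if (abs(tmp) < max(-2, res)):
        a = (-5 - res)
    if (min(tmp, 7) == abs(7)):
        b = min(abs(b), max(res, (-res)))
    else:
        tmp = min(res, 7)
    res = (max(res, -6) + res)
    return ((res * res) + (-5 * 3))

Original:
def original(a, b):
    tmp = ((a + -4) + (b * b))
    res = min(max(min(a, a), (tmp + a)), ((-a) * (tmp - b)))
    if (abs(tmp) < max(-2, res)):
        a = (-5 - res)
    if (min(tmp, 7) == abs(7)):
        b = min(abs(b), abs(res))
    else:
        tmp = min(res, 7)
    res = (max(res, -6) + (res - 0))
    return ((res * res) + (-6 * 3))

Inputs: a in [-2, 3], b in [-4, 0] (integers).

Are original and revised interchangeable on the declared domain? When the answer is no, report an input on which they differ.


Run the pair on a=-2, b=-4.
original: tmp=10, then res=8, then (abs(tmp) < max(-2, res)) is false, then (min(tmp, 7) == abs(7)) is true, then b=4, then res=16, then returns 238
revised: aux=-6, then tmp=10, then res=8, then (abs(tmp) < max(-2, res)) is false, then (min(tmp, 7) == abs(7)) is true, then b=4, then res=16, then returns 241
238 and 241 differ, so these are not the same function on this domain.
verdict: not equivalent; witness: a=-2, b=-4


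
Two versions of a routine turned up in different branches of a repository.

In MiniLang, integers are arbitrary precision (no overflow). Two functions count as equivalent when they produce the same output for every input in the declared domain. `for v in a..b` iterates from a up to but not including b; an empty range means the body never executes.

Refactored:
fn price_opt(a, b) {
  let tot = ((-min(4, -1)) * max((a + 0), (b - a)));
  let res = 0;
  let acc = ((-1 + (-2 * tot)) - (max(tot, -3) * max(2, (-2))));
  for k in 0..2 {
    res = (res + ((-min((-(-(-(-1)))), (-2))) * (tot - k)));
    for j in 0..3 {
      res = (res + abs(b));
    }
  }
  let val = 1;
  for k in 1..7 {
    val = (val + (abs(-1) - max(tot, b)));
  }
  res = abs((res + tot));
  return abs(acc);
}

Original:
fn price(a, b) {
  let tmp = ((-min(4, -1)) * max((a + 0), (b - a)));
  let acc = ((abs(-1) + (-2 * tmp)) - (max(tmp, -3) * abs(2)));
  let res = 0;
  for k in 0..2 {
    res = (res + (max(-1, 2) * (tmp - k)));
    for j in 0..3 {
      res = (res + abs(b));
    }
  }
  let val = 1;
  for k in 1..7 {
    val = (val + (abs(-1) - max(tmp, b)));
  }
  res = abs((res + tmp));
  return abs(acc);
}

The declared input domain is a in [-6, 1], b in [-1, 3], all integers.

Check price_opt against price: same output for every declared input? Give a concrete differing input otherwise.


Try a=-6, b=-1.
price: tmp becomes 5; next acc becomes -19; next res becomes 0; next at k=0:; next res becomes 10; next at j=0:; next res becomes 11; next at j=1:; next res becomes 12; next at j=2:; next res becomes 13; next at k=1:; next res becomes 21; next at j=0:; next res becomes 22; next at j=1:; next res becomes 23; next at j=2:; next res becomes 24; next val becomes 1; next at k=1:; next val becomes -3; next at k=2:; next val becomes -7; next at k=3:; next val becomes -11; next at k=4:; next val becomes -15; next at k=5:; next val becomes -19; next at k=6:; next val becomes -23; next res becomes 29; next final value 19
price_opt: tot becomes 5; next res becomes 0; next acc becomes -21; next at k=0:; next res becomes 10; next at j=0:; next res becomes 11; next at j=1:; next res becomes 12; next at j=2:; next res becomes 13; next at k=1:; next res becomes 21; next at j=0:; next res becomes 22; next at j=1:; next res becomes 23; next at j=2:; next res becomes 24; next val becomes 1; next at k=1:; next val becomes -3; next at k=2:; next val becomes -7; next at k=3:; next val becomes -11; next at k=4:; next val becomes -15; next at k=5:; next val becomes -19; next at k=6:; next val becomes -23; next res becomes 29; next final value 21
19 != 21, so the rewrite changes behavior.
verdict: not equivalent; witness: a=-6, b=-1


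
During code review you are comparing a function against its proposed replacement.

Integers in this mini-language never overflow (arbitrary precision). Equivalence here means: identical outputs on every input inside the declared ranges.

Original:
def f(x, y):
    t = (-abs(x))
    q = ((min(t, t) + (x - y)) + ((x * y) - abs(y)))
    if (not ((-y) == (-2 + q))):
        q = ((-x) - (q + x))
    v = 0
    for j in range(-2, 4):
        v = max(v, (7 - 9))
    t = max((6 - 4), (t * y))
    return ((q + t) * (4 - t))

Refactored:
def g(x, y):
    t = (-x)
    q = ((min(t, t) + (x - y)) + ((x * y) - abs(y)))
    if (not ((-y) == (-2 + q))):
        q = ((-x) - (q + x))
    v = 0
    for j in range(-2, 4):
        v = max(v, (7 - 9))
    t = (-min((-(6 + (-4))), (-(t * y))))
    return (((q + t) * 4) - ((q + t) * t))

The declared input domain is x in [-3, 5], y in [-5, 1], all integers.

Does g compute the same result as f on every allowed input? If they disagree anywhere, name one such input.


There is a counterexample at x=-3, y=-5: -132 on one side, -14 on the other.
f: t becomes -3; next q becomes 9; next (not ((-y) == (-2 + q))) evaluates to true; next q becomes -3; next v becomes 0; next at j=-2:; next v becomes 0; next at j=-1:; next v becomes 0; next at j=0:; next v becomes 0; next at j=1:; next v becomes 0; next at j=2:; next v becomes 0; next at j=3:; next v becomes 0; next t becomes 15; next final value -132
g: t becomes 3; next q becomes 15; next (not ((-y) == (-2 + q))) evaluates to true; next q becomes -9; next v becomes 0; next at j=-2:; next v becomes 0; next at j=-1:; next v becomes 0; next at j=0:; next v becomes 0; next at j=1:; next v becomes 0; next at j=2:; next v becomes 0; next at j=3:; next v becomes 0; next t becomes 2; next final value -14
verdict: not equivalent; witness: x=-3, y=-5


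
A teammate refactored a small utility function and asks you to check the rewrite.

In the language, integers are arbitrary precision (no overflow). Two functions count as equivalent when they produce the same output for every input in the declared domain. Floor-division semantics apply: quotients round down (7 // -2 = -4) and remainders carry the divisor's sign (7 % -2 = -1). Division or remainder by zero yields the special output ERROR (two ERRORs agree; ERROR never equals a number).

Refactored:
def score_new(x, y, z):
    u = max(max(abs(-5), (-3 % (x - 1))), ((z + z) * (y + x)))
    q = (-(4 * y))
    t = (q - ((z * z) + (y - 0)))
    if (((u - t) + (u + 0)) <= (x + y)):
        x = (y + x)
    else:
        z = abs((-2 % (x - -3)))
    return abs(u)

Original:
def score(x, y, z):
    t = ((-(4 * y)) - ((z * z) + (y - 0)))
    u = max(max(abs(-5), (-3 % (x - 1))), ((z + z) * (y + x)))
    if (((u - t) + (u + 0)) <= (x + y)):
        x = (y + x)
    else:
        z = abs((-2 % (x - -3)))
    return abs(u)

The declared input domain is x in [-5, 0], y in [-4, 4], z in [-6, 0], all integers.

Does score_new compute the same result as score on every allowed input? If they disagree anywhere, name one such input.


Although statement counts differ, local variable names differ, 378/378 inputs agree.
verdict: equivalent


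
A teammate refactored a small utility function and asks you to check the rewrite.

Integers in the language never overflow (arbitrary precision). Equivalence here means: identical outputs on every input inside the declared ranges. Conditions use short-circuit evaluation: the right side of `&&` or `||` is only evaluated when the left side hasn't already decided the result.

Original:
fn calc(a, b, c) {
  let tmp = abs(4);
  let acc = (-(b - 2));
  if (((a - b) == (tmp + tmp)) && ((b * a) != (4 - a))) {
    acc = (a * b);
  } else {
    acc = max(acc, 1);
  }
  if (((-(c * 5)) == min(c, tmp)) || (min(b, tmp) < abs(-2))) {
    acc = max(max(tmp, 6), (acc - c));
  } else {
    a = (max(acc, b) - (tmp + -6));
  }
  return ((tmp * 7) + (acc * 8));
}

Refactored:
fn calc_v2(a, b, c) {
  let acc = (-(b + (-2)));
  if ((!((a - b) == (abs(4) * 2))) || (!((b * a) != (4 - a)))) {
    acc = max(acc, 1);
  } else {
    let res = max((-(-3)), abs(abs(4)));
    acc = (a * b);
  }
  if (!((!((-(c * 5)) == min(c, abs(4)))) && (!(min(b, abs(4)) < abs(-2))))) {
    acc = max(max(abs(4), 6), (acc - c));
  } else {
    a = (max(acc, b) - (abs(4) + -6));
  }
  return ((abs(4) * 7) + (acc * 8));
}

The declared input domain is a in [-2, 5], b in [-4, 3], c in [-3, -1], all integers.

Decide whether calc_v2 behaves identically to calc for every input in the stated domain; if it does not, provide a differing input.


Side by side, the visible changes include: arithmetic usage differs, plus boolean connective usage differs, plus local variable names differ, plus constant usage differs, plus min/max/abs usage differs.
Spot check at a=1, b=3, c=-2 — calc: tmp := 4 | acc := -1 | (((a - b) == (tmp + tmp)) && ((b * a) != (4 - a))): false | acc := 1 | (((-(c * 5)) == min(c, tmp)) || (min(b, tmp) < abs(-2))): false | a := 5 | result 36. calc_v2: acc := -1 | ((!((a - b) == (abs(4) * 2))) || (!((b * a) != (4 - a)))): true | acc := 1 | (!((!((-(c * 5)) == min(c, abs(4)))) && (!(min(b, abs(4)) < abs(-2))))): false | a := 5 | result 36. Both give 36.
Checked all 192 inputs in the declared domain: the outputs agree on every one.
verdict: equivalent


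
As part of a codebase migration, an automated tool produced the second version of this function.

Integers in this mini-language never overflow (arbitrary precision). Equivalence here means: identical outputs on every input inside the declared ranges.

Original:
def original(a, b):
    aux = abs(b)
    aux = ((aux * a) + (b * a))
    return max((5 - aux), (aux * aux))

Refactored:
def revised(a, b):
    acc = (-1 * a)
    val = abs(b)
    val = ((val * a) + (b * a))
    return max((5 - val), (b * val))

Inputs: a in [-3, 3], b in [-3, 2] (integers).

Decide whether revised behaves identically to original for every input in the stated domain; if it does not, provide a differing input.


a=-3, b=1 yields 36 from original but 11 from revised.
verdict: not equivalent; witness: a=-3, b=1


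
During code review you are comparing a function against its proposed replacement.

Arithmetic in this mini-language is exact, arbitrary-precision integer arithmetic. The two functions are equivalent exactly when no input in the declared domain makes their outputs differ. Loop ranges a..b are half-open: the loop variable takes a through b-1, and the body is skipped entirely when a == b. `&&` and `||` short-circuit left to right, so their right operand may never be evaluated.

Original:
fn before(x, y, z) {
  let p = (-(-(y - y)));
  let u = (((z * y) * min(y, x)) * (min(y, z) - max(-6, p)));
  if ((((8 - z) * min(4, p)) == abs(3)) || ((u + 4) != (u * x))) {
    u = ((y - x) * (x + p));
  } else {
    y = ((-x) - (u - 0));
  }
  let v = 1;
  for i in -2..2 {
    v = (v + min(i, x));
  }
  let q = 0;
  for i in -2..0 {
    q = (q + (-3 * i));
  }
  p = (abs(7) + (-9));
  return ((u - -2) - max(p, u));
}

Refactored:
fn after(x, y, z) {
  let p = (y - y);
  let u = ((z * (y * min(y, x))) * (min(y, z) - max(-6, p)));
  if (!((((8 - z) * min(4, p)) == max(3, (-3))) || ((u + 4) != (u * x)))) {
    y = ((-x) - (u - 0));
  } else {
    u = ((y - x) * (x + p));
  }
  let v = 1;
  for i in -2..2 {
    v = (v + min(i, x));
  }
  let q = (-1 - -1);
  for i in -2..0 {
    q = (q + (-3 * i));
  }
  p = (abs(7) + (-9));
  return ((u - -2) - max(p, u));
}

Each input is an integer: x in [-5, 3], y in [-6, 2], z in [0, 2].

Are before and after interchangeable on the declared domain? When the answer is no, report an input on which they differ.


This is a faithful refactor — min/max/abs usage differs; and constant usage differs; and arithmetic usage differs; and boolean connective usage differs, but the computed results match everywhere.
As a probe, take x=0, y=-5, z=2: before runs p = 0; u = -250; ((((8 - z) * min(4, p)) == abs(3)) || ((u + 4) != (u * x))) -> true; u = 0; v = 1; [i=-2]; v = -1; [i=-1]; v = -2; [i=0]; v = -2; [i=1]; v = -2; q = 0; [i=-2]; q = 6; [i=-1]; q = 9; p = -2; return 2; after runs p = 0; u = -250; (!((((8 - z) * min(4, p)) == max(3, (-3))) || ((u + 4) != (u * x)))) -> false; u = 0; v = 1; [i=-2]; v = -1; [i=-1]; v = -2; [i=0]; v = -2; [i=1]; v = -2; q = 0; [i=-2]; q = 6; [i=-1]; q = 9; p = -2; return 2; both end at 2.
An exhaustive pass over the 243 declared inputs shows identical outputs.
verdict: equivalent


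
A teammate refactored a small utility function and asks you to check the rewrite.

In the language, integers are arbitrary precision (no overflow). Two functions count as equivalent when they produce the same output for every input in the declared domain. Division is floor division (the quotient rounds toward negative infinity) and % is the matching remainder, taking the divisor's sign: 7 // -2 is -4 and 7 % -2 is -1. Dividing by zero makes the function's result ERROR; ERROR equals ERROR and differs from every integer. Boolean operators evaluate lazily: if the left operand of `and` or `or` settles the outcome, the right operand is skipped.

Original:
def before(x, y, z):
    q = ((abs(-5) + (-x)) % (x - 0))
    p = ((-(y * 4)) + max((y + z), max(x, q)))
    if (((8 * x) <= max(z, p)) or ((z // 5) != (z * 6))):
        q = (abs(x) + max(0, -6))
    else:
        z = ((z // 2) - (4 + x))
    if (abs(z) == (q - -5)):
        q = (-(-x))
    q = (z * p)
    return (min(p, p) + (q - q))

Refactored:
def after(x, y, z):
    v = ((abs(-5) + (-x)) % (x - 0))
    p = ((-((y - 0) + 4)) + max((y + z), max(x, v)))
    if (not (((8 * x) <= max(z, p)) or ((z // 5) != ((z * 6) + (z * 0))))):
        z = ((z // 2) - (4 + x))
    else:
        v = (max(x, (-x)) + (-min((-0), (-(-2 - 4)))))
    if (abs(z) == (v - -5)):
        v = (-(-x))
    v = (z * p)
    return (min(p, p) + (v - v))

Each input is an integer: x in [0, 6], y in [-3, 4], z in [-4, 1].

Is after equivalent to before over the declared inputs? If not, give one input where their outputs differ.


These are not equivalent — on x=1, y=-3, z=-4 the outputs split (13 vs 0).
before: q = 0; p = 13; (((8 * x) <= max(z, p)) or ((z // 5) != (z * 6))) -> true; q = 1; (abs(z) == (q - -5)) -> false; q = -52; return 13
after: v = 0; p = 0; (not (((8 * x) <= max(z, p)) or ((z // 5) != ((z * 6) + (z * 0))))) -> false; v = 1; (abs(z) == (v - -5)) -> false; v = 0; return 0
verdict: not equivalent; witness: x=1, y=-3, z=-4


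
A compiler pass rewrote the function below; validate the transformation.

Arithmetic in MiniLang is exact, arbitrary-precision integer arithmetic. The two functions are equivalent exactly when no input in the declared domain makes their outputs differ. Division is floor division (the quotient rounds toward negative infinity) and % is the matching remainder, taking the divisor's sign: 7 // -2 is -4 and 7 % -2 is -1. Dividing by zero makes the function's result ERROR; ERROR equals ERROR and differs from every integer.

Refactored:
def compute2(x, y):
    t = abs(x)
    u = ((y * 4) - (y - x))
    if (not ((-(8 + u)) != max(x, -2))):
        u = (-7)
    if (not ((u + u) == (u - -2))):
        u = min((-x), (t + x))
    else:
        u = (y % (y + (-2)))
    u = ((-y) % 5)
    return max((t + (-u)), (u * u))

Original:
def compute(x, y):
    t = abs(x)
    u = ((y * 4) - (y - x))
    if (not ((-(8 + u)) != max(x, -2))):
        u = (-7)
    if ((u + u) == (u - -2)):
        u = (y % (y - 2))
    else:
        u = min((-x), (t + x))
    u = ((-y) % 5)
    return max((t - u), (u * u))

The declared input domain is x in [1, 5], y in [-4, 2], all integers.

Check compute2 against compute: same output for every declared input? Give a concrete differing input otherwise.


Behavior is preserved: although arithmetic usage differs; boolean connective usage differs, the outputs never diverge.
Spot check at x=5, y=-3 — compute: t = 5; u = -4; (not ((-(8 + u)) != max(x, -2))) -> false; ((u + u) == (u - -2)) -> false; u = -5; u = 3; return 9. compute2: t = 5; u = -4; (not ((-(8 + u)) != max(x, -2))) -> false; (not ((u + u) == (u - -2))) -> true; u = -5; u = 3; return 9. Both give 9.
An exhaustive pass over the 35 declared inputs shows identical outputs.
verdict: equivalent


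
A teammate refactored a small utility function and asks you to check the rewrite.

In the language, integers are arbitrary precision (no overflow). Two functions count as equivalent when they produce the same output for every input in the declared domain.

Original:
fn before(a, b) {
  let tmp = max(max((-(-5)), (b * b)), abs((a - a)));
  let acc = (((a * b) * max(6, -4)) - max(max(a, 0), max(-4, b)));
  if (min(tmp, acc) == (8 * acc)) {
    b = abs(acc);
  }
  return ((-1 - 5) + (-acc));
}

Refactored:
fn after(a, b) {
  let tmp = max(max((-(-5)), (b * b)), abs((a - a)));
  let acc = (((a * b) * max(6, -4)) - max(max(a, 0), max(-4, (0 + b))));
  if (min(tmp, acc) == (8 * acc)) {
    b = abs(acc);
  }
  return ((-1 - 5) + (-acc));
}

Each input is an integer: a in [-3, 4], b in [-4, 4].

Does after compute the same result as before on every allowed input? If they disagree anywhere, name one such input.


Differences: constant usage differs; also arithmetic usage differs — yet all 72 inputs agree.
verdict: equivalent


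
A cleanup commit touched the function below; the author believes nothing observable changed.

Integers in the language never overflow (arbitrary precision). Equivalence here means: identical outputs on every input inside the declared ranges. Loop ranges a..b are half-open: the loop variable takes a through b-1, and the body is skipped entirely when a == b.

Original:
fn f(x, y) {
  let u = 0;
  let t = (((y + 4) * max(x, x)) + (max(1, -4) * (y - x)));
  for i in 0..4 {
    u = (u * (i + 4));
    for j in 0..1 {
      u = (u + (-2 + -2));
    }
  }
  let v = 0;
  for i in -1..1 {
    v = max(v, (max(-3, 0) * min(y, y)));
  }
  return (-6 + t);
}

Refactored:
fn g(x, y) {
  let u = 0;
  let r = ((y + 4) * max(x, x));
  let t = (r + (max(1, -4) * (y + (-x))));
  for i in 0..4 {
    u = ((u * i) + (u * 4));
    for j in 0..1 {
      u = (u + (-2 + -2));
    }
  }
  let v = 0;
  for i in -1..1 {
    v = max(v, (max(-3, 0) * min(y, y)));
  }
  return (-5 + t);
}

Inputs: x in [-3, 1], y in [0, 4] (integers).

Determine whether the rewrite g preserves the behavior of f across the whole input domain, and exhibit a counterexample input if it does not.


Evaluate both at x=-3, y=0.
f: u becomes 0; next t becomes -9; next at i=0:; next u becomes 0; next at j=0:; next u becomes -4; next at i=1:; next u becomes -20; next at j=0:; next u becomes -24; next at i=2:; next u becomes -144; next at j=0:; next u becomes -148; next at i=3:; next u becomes -1036; next at j=0:; next u becomes -1040; next v becomes 0; next at i=-1:; next v becomes 0; next at i=0:; next v becomes 0; next final value -15
g: u becomes 0; next r becomes -12; next t becomes -9; next at i=0:; next u becomes 0; next at j=0:; next u becomes -4; next at i=1:; next u becomes -20; next at j=0:; next u becomes -24; next at i=2:; next u becomes -144; next at j=0:; next u becomes -148; next at i=3:; next u becomes -1036; next at j=0:; next u becomes -1040; next v becomes 0; next at i=-1:; next v becomes 0; next at i=0:; next v becomes 0; next final value -14
-15 != -14, so the rewrite changes behavior.
verdict: not equivalent; witness: x=-3, y=0


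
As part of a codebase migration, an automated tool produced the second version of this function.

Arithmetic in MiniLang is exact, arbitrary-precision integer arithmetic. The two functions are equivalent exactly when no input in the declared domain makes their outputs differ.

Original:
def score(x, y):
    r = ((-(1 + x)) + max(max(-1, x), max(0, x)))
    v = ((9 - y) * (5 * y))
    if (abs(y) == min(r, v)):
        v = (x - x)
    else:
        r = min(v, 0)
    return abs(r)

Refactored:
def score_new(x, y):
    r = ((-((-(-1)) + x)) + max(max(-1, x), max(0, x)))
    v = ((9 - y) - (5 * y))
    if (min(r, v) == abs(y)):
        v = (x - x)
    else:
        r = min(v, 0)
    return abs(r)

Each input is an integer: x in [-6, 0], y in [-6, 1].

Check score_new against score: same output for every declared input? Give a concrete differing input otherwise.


These are not equivalent — on x=-6, y=-6 the outputs split (450 vs 0).
score: r := 5 | v := -450 | (abs(y) == min(r, v)): false | r := -450 | result 450
score_new: r := 5 | v := 45 | (min(r, v) == abs(y)): false | r := 0 | result 0
verdict: not equivalent; witness: x=-6, y=-6


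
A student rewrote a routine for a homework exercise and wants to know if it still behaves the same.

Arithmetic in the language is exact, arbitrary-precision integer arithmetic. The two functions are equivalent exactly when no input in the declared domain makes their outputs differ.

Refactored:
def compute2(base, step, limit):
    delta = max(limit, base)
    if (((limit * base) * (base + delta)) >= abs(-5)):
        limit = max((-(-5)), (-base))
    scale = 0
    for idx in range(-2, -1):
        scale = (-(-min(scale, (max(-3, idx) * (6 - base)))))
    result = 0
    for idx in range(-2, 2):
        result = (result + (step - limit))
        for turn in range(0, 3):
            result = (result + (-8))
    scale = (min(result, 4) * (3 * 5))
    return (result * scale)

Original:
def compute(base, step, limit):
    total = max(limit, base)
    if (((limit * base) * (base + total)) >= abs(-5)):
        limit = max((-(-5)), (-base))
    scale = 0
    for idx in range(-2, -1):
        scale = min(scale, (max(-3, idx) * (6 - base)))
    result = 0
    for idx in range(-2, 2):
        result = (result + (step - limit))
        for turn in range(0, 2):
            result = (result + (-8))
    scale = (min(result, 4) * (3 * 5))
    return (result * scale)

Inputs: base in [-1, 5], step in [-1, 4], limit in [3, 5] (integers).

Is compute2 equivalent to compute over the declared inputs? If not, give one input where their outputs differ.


Try base=-1, step=-1, limit=3.
compute: total := 3 | (((limit * base) * (base + total)) >= abs(-5)): false | scale := 0 | iter idx=-2: | scale := -14 | result := 0 | iter idx=-2: | result := -4 | iter turn=0: | result := -12 | iter turn=1: | result := -20 | iter idx=-1: | result := -24 | iter turn=0: | result := -32 | iter turn=1: | result := -40 | iter idx=0: | result := -44 | iter turn=0: | result := -52 | iter turn=1: | result := -60 | iter idx=1: | result := -64 | iter turn=0: | result := -72 | iter turn=1: | result := -80 | scale := -1200 | result 96000
compute2: delta := 3 | (((limit * base) * (base + delta)) >= abs(-5)): false | scale := 0 | iter idx=-2: | scale := -14 | result := 0 | iter idx=-2: | result := -4 | iter turn=0: | result := -12 | iter turn=1: | result := -20 | iter turn=2: | result := -28 | iter idx=-1: | result := -32 | iter turn=0: | result := -40 | iter turn=1: | result := -48 | iter turn=2: | result := -56 | iter idx=0: | result := -60 | iter turn=0: | result := -68 | iter turn=1: | result := -76 | iter turn=2: | result := -84 | iter idx=1: | result := -88 | iter turn=0: | result := -96 | iter turn=1: | result := -104 | iter turn=2: | result := -112 | scale := -1680 | result 188160
96000 != 188160, so the rewrite changes behavior.
verdict: not equivalent; witness: base=-1, step=-1, limit=3


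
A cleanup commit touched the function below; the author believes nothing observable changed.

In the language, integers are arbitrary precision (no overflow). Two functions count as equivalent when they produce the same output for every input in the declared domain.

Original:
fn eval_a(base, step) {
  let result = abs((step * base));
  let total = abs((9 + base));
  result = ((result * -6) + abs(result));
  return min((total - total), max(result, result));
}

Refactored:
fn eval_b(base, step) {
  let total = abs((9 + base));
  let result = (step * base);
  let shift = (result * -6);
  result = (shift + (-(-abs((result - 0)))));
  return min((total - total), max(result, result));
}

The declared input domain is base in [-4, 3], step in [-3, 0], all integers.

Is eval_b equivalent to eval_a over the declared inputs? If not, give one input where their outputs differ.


These are not equivalent — on base=1, step=-3 the outputs split (-15 vs 0).
eval_a: result=3, then total=10, then result=-15, then returns -15
eval_b: total=10, then result=-3, then shift=18, then result=21, then returns 0
verdict: not equivalent; witness: base=1, step=-3


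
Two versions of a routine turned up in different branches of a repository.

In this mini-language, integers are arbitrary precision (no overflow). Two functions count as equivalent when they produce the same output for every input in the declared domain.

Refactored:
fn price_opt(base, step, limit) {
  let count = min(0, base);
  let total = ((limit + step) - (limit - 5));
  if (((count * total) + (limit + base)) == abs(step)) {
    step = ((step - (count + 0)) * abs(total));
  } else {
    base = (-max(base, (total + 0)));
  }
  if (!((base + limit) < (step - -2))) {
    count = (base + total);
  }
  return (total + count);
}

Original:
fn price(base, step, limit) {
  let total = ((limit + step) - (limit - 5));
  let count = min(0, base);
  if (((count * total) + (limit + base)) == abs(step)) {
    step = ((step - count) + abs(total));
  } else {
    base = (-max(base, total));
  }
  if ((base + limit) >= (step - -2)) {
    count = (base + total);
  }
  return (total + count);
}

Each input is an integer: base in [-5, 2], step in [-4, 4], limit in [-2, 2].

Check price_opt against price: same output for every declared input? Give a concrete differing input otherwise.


Consider the input base=0, step=-2, limit=2.
price: total = 3; count = 0; (((count * total) + (limit + base)) == abs(step)) -> true; step = 1; ((base + limit) >= (step - -2)) -> false; return 3
price_opt: count = 0; total = 3; (((count * total) + (limit + base)) == abs(step)) -> true; step = -6; (!((base + limit) < (step - -2))) -> true; count = 3; return 6
3 != 6, so the rewrite changes behavior.
verdict: not equivalent; witness: base=0, step=-2, limit=2


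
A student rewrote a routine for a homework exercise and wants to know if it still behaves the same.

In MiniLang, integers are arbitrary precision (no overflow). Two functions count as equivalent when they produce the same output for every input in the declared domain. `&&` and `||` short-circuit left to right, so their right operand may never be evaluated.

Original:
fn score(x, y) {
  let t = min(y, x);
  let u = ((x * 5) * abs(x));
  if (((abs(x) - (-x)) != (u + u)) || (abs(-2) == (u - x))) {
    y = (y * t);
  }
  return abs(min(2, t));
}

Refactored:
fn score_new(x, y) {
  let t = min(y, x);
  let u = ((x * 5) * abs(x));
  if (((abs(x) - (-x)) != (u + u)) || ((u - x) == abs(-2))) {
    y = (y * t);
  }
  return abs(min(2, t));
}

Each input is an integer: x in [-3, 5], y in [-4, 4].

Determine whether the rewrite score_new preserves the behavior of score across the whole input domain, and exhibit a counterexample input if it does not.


Differences: same computation, different form — yet all 81 inputs agree.
verdict: equivalent


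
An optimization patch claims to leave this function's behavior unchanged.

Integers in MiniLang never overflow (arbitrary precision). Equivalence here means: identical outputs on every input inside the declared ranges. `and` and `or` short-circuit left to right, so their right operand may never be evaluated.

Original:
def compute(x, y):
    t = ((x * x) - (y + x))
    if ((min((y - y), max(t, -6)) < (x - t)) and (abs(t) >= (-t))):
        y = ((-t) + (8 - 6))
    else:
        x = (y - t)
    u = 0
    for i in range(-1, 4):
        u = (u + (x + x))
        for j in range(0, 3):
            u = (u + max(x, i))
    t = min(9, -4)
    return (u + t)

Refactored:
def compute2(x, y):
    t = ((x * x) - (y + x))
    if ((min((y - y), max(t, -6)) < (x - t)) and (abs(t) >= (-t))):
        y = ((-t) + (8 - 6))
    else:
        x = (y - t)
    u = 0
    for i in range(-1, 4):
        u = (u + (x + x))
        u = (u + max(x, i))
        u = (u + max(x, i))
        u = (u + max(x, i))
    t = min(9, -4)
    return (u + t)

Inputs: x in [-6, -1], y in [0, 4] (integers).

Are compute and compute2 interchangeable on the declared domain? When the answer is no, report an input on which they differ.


Comparing the listings, the differences include: statement counts differ; and min/max/abs usage differs; and arithmetic usage differs; and local variable names differ; and loop structure differs.
Spot check at x=-5, y=1 — compute: t becomes 29; next ((min((y - y), max(t, -6)) < (x - t)) and (abs(t) >= (-t))) evaluates to false; next x becomes -28; next u becomes 0; next at i=-1:; next u becomes -56; next at j=0:; next u becomes -57; next at j=1:; next u becomes -58; next at j=2:; next u becomes -59; next at i=0:; next u becomes -115; next at j=0:; next u becomes -115; next at j=1:; next u becomes -115; next at j=2:; next u becomes -115; next at i=1:; next u becomes -171; next at j=0:; next u becomes -170; next at j=1:; next u becomes -169; next at j=2:; next u becomes -168; next at i=2:; next u becomes -224; next at j=0:; next u becomes -222; next at j=1:; next u becomes -220; next at j=2:; next u becomes -218; next at i=3:; next u becomes -274; next at j=0:; next u becomes -271; next at j=1:; next u becomes -268; next at j=2:; next u becomes -265; next t becomes -4; next final value -269. compute2: t becomes 29; next ((min((y - y), max(t, -6)) < (x - t)) and (abs(t) >= (-t))) evaluates to false; next x becomes -28; next u becomes 0; next at i=-1:; next u becomes -56; next u becomes -57; next u becomes -58; next u becomes -59; next at i=0:; next u becomes -115; next u becomes -115; next u becomes -115; next u becomes -115; next at i=1:; next u becomes -171; next u becomes -170; next u becomes -169; next u becomes -168; next at i=2:; next u becomes -224; next u becomes -222; next u becomes -220; next u becomes -218; next at i=3:; next u becomes -274; next u becomes -271; next u becomes -268; next u becomes -265; next t becomes -4; next final value -269. Both give -269.
Sweeping the whole domain (30 inputs) finds no disagreement.
verdict: equivalent


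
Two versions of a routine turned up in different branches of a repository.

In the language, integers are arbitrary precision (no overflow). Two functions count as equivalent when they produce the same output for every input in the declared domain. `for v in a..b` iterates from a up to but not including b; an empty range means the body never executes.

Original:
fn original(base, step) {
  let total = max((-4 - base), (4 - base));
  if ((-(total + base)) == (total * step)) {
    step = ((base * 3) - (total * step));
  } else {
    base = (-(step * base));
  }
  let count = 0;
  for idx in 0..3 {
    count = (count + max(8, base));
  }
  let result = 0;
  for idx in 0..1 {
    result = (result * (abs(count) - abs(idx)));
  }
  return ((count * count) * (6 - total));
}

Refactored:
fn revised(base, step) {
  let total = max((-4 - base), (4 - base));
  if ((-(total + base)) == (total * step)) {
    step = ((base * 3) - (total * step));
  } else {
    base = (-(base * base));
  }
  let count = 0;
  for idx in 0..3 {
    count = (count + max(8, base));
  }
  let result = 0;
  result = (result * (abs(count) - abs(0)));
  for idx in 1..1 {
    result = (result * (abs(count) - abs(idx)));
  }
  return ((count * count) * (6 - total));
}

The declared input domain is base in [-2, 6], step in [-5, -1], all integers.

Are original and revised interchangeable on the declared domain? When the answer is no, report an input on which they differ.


Run the pair on base=2, step=-5.
original: total = 2; ((-(total + base)) == (total * step)) -> false; base = 10; count = 0; [idx=0]; count = 10; [idx=1]; count = 20; [idx=2]; count = 30; result = 0; [idx=0]; result = 0; return 3600
revised: total = 2; ((-(total + base)) == (total * step)) -> false; base = -4; count = 0; [idx=0]; count = 8; [idx=1]; count = 16; [idx=2]; count = 24; result = 0; result = 0; the idx loop: no iterations; return 2304
3600 vs 2304 — the two versions disagree here.
verdict: not equivalent; witness: base=2, step=-5


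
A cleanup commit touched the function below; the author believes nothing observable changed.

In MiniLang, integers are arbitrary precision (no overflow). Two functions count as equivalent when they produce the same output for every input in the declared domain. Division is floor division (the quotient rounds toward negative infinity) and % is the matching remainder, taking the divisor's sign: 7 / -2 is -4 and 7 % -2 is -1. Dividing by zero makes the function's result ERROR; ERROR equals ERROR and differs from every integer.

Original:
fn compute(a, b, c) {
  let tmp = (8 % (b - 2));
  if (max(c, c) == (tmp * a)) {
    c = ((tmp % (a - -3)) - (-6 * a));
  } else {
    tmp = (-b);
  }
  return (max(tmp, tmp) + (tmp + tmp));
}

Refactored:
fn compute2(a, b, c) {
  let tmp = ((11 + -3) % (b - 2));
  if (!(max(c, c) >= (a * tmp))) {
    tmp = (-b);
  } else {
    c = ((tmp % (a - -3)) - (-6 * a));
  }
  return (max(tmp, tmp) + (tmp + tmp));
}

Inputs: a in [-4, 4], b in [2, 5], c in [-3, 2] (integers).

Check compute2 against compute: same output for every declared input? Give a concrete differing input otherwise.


At a=-4, b=3, c=1: compute gives -9, compute2 gives 0.
verdict: not equivalent; witness: a=-4, b=3, c=1


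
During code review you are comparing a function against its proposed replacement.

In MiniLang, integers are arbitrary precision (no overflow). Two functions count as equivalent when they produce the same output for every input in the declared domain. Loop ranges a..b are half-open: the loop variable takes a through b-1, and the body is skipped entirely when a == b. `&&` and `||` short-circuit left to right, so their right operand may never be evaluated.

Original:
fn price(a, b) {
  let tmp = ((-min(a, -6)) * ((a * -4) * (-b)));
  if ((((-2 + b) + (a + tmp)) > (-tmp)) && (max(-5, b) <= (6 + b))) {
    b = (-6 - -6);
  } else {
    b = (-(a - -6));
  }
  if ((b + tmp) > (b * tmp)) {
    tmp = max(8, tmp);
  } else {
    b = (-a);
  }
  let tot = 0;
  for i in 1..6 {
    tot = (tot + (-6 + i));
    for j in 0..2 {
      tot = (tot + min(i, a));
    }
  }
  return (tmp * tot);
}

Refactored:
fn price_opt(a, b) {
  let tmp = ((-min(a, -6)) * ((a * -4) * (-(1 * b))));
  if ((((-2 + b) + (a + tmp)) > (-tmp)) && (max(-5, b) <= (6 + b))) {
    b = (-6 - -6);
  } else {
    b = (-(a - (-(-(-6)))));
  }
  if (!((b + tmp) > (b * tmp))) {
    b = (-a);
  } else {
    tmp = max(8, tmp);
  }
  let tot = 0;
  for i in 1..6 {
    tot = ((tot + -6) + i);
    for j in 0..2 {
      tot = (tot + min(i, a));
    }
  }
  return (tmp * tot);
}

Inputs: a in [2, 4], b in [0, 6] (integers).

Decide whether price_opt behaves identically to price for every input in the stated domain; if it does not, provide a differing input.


Behavior is preserved: although boolean connective usage differs; arithmetic usage differs; constant usage differs, the outputs never diverge.
One worked example (a=2, b=3) — price: tmp := 144 | ((((-2 + b) + (a + tmp)) > (-tmp)) && (max(-5, b) <= (6 + b))): true | b := 0 | ((b + tmp) > (b * tmp)): true | tmp := 144 | tot := 0 | iter i=1: | tot := -5 | iter j=0: | tot := -4 | iter j=1: | tot := -3 | iter i=2: | tot := -7 | iter j=0: | tot := -5 | iter j=1: | tot := -3 | iter i=3: | tot := -6 | iter j=0: | tot := -4 | iter j=1: | tot := -2 | iter i=4: | tot := -4 | iter j=0: | tot := -2 | iter j=1: | tot := 0 | iter i=5: | tot := -1 | iter j=0: | tot := 1 | iter j=1: | tot := 3 | result 432; price_opt: tmp := 144 | ((((-2 + b) + (a + tmp)) > (-tmp)) && (max(-5, b) <= (6 + b))): true | b := 0 | (!((b + tmp) > (b * tmp))): false | tmp := 144 | tot := 0 | iter i=1: | tot := -5 | iter j=0: | tot := -4 | iter j=1: | tot := -3 | iter i=2: | tot := -7 | iter j=0: | tot := -5 | iter j=1: | tot := -3 | iter i=3: | tot := -6 | iter j=0: | tot := -4 | iter j=1: | tot := -2 | iter i=4: | tot := -4 | iter j=0: | tot := -2 | iter j=1: | tot := 0 | iter i=5: | tot := -1 | iter j=0: | tot := 1 | iter j=1: | tot := 3 | result 432; agreement on 432.
An exhaustive pass over the 21 declared inputs shows identical outputs.
verdict: equivalent


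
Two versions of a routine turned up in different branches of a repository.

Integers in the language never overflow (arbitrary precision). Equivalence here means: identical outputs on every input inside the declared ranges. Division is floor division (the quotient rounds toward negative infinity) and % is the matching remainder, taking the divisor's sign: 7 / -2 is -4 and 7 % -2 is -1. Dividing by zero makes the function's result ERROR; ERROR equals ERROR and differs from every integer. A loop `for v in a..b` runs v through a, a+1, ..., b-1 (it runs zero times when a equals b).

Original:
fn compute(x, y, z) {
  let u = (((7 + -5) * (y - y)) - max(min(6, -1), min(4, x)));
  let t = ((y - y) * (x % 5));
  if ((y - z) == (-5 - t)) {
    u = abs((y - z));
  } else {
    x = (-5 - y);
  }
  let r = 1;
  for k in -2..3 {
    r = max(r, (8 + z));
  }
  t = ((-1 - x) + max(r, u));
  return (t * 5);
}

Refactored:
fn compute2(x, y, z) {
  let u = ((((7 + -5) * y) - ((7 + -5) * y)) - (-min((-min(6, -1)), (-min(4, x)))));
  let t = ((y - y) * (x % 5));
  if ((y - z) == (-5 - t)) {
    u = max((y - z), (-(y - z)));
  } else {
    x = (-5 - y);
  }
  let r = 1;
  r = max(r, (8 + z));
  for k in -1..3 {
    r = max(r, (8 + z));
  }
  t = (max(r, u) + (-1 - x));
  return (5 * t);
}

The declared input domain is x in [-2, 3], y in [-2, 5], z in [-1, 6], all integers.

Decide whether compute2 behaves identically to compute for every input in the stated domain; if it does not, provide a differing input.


This is a faithful refactor — constant usage differs, arithmetic usage differs, min/max/abs usage differs, statement counts differ, loop structure differs, but the computed results match everywhere.
As a probe, take x=3, y=-1, z=4: compute runs u := -3 | t := 0 | ((y - z) == (-5 - t)): true | u := 5 | r := 1 | iter k=-2: | r := 12 | iter k=-1: | r := 12 | iter k=0: | r := 12 | iter k=1: | r := 12 | iter k=2: | r := 12 | t := 8 | result 40; compute2 runs u := -3 | t := 0 | ((y - z) == (-5 - t)): true | u := 5 | r := 1 | r := 12 | iter k=-1: | r := 12 | iter k=0: | r := 12 | iter k=1: | r := 12 | iter k=2: | r := 12 | t := 8 | result 40; both end at 40.
Checked all 384 inputs in the declared domain: the outputs agree on every one.
verdict: equivalent


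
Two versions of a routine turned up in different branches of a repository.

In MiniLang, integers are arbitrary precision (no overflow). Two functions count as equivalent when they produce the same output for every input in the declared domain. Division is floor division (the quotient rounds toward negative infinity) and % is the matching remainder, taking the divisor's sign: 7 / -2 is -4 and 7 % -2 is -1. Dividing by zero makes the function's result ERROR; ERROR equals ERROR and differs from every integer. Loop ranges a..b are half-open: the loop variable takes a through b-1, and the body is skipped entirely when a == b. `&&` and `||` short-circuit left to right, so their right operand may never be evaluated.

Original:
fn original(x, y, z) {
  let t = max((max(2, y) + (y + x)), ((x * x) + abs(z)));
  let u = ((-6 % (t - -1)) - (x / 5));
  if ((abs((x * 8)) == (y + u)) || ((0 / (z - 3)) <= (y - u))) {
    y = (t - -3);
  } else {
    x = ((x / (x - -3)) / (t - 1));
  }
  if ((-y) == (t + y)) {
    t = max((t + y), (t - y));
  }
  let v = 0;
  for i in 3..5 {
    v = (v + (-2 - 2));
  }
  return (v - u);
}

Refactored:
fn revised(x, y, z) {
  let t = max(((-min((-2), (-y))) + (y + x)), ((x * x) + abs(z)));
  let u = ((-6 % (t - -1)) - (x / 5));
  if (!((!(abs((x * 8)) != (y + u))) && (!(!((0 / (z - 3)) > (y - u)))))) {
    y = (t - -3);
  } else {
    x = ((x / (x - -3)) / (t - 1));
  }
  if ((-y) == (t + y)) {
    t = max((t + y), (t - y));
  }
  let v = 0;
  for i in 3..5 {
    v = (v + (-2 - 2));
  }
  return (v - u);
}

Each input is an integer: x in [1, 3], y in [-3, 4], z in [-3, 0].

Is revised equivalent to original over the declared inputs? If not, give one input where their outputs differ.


The rewrite breaks on x=1, y=-3, z=0, where the results are ERROR and -8.
original: t becomes 1; next u becomes 0; next ((abs((x * 8)) == (y + u)) || ((0 / (z - 3)) <= (y - u))) evaluates to false; next hits division by zero so the output is ERROR
revised: t becomes 1; next u becomes 0; next (!((!(abs((x * 8)) != (y + u))) && (!(!((0 / (z - 3)) > (y - u)))))) evaluates to true; next y becomes 4; next ((-y) == (t + y)) evaluates to false; next v becomes 0; next at i=3:; next v becomes -4; next at i=4:; next v becomes -8; next final value -8
verdict: not equivalent; witness: x=1, y=-3, z=0
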